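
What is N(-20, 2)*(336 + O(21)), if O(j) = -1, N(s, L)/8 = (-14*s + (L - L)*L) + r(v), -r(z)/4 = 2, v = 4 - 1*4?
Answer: 728960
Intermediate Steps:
v = 0 (v = 4 - 4 = 0)
r(z) = -8 (r(z) = -4*2 = -8)
N(s, L) = -64 - 112*s (N(s, L) = 8*((-14*s + (L - L)*L) - 8) = 8*((-14*s + 0*L) - 8) = 8*((-14*s + 0) - 8) = 8*(-14*s - 8) = 8*(-8 - 14*s) = -64 - 112*s)
N(-20, 2)*(336 + O(21)) = (-64 - 112*(-20))*(336 - 1) = (-64 + 2240)*335 = 2176*335 = 728960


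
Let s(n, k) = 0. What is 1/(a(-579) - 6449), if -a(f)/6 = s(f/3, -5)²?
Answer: -1/6449 ≈ -0.00015506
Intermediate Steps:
a(f) = 0 (a(f) = -6*0² = -6*0 = 0)
1/(a(-579) - 6449) = 1/(0 - 6449) = 1/(-6449) = -1/6449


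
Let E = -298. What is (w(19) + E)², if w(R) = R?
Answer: 77841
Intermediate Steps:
(w(19) + E)² = (19 - 298)² = (-279)² = 77841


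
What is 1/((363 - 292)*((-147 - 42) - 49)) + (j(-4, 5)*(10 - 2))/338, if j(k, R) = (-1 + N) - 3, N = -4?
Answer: -540905/2855762 ≈ -0.18941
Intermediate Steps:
j(k, R) = -8 (j(k, R) = (-1 - 4) - 3 = -5 - 3 = -8)
1/((363 - 292)*((-147 - 42) - 49)) + (j(-4, 5)*(10 - 2))/338 = 1/((363 - 292)*((-147 - 42) - 49)) - 8*(10 - 2)/338 = 1/(71*(-189 - 49)) - 8*8*(1/338) = (1/71)/(-238) - 64*1/338 = (1/71)*(-1/238) - 32/169 = -1/16898 - 32/169 = -540905/2855762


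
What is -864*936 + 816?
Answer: -807888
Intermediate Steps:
-864*936 + 816 = -808704 + 816 = -807888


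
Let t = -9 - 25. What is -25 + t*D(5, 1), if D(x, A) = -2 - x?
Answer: 213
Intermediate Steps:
t = -34
-25 + t*D(5, 1) = -25 - 34*(-2 - 1*5) = -25 - 34*(-2 - 5) = -25 - 34*(-7) = -25 + 238 = 213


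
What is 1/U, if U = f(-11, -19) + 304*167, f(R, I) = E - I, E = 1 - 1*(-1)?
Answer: 1/50789 ≈ 1.9689e-5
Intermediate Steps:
E = 2 (E = 1 + 1 = 2)
f(R, I) = 2 - I
U = 50789 (U = (2 - 1*(-19)) + 304*167 = (2 + 19) + 50768 = 21 + 50768 = 50789)
1/U = 1/50789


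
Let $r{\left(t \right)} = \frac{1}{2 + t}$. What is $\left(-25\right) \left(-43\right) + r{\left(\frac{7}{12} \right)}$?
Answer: $\frac{33337}{31} \approx 1075.4$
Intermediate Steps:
$\left(-25\right) \left(-43\right) + r{\left(\frac{7}{12} \right)} = \left(-25\right) \left(-43\right) + \frac{1}{2 + \frac{7}{12}} = 1075 + \frac{1}{2 + 7 \cdot \frac{1}{12}} = 1075 + \frac{1}{2 + \frac{7}{12}} = 1075 + \frac{1}{\frac{31}{12}} = 1075 + \frac{12}{31} = \frac{33337}{31}$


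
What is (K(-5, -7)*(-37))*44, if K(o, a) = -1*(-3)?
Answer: -4884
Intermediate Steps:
K(o, a) = 3
(K(-5, -7)*(-37))*44 = (3*(-37))*44 = -111*44 = -4884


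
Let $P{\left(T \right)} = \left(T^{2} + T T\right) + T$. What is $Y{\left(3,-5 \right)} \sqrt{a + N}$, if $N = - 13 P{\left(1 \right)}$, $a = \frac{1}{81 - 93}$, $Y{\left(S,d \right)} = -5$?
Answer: $- \frac{5 i \sqrt{1407}}{6} \approx - 31.258 i$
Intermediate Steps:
$P{\left(T \right)} = T + 2 T^{2}$ ($P{\left(T \right)} = \left(T^{2} + T^{2}\right) + T = 2 T^{2} + T = T + 2 T^{2}$)
$a = - \frac{1}{12}$ ($a = \frac{1}{-12} = - \frac{1}{12} \approx -0.083333$)
$N = -39$ ($N = - 13 \cdot 1 \left(1 + 2 \cdot 1\right) = - 13 \cdot 1 \left(1 + 2\right) = - 13 \cdot 1 \cdot 3 = \left(-13\right) 3 = -39$)
$Y{\left(3,-5 \right)} \sqrt{a + N} = - 5 \sqrt{- \frac{1}{12} - 39} = - 5 \sqrt{- \frac{469}{12}} = - 5 \frac{i \sqrt{1407}}{6} = - \frac{5 i \sqrt{1407}}{6}$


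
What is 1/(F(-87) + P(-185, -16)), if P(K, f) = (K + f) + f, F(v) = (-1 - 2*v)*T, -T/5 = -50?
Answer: 1/43033 ≈ 2.3238e-5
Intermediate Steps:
T = 250 (T = -5*(-50) = 250)
F(v) = -250 - 500*v (F(v) = (-1 - 2*v)*250 = -250 - 500*v)
P(K, f) = K + 2*f
1/(F(-87) + P(-185, -16)) = 1/((-250 - 500*(-87)) + (-185 + 2*(-16))) = 1/((-250 + 43500) + (-185 - 32)) = 1/(43250 - 217) = 1/43033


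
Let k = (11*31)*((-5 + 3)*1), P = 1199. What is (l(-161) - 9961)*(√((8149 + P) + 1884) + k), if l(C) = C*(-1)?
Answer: 6683600 - 117600*√78 ≈ 5.6450e+6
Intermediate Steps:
l(C) = -C
k = -682 (k = 341*(-2*1) = 341*(-2) = -682)
(l(-161) - 9961)*(√((8149 + P) + 1884) + k) = (-1*(-161) - 9961)*(√((8149 + 1199) + 1884) - 682) = (161 - 9961)*(√(9348 + 1884) - 682) = -9800*(√11232 - 682) = -9800*(12*√78 - 682) = -9800*(-682 + 12*√78) = 6683600 - 117600*√78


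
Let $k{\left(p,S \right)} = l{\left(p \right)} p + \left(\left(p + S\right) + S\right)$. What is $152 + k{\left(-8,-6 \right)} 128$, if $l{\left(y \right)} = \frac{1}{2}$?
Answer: $-2920$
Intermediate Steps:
$l{\left(y \right)} = \frac{1}{2}$
$k{\left(p,S \right)} = 2 S + \frac{3 p}{2}$ ($k{\left(p,S \right)} = \frac{p}{2} + \left(\left(p + S\right) + S\right) = \frac{p}{2} + \left(\left(S + p\right) + S\right) = \frac{p}{2} + \left(p + 2 S\right) = 2 S + \frac{3 p}{2}$)
$152 + k{\left(-8,-6 \right)} 128 = 152 + \left(2 \left(-6\right) + \frac{3}{2} \left(-8\right)\right) 128 = 152 + \left(-12 - 12\right) 128 = 152 - 3072 = -2920$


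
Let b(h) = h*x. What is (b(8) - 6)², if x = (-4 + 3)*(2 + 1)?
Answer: 900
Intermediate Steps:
x = -3 (x = -1*3 = -3)
b(h) = -3*h (b(h) = h*(-3) = -3*h)
(b(8) - 6)² = (-3*8 - 6)² = (-24 - 6)² = (-30)² = 900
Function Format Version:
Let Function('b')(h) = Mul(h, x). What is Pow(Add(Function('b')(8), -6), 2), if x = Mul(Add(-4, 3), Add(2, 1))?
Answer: 900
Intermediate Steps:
x = -3 (x = Mul(-1, 3) = -3)
Function('b')(h) = Mul(-3, h) (Function('b')(h) = Mul(h, -3) = Mul(-3, h))
Pow(Add(Function('b')(8), -6), 2) = Pow(Add(Mul(-3, 8), -6), 2) = Pow(Add(-24, -6), 2) = Pow(-30, 2) = 900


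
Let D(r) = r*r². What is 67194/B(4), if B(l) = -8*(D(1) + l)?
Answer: -33597/20 ≈ -1679.8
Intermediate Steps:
D(r) = r³
B(l) = -8 - 8*l (B(l) = -8*(1³ + l) = -8*(1 + l) = -8 - 8*l)
67194/B(4) = 67194/(-8 - 8*4) = 67194/(-8 - 32) = 67194/(-40) = 67194*(-1/40) = -33597/20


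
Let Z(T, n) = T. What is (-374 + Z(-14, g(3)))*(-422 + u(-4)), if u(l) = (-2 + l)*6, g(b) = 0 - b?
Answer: 177704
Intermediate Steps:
g(b) = -b
u(l) = -12 + 6*l
(-374 + Z(-14, g(3)))*(-422 + u(-4)) = (-374 - 14)*(-422 + (-12 + 6*(-4))) = -388*(-422 + (-12 - 24)) = -388*(-422 - 36) = -388*(-458) = 177704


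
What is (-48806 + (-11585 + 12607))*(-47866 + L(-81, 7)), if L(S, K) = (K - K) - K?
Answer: 2287563432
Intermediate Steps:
L(S, K) = -K (L(S, K) = 0 - K = -K)
(-48806 + (-11585 + 12607))*(-47866 + L(-81, 7)) = (-48806 + (-11585 + 12607))*(-47866 - 1*7) = (-48806 + 1022)*(-47866 - 7) = -47784*(-47873) = 2287563432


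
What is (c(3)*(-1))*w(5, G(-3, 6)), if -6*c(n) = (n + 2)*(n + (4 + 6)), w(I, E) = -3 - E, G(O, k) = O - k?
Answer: 65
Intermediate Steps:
c(n) = -(2 + n)*(10 + n)/6 (c(n) = -(n + 2)*(n + (4 + 6))/6 = -(2 + n)*(n + 10)/6 = -(2 + n)*(10 + n)/6)
(c(3)*(-1))*w(5, G(-3, 6)) = ((-10/3 - 2*3 - ⅙*3²)*(-1))*(-3 - (-3 - 1*6)) = ((-10/3 - 6 - ⅙*9)*(-1))*(-3 - (-3 - 6)) = ((-10/3 - 6 - 3/2)*(-1))*(-3 - 1*(-9)) = (-65/6*(-1))*(-3 + 9) = (65/6)*6 = 65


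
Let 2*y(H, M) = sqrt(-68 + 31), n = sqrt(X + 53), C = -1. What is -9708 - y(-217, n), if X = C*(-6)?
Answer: -9708 - I*sqrt(37)/2 ≈ -9708.0 - 3.0414*I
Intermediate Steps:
X = 6 (X = -1*(-6) = 6)
n = sqrt(59) (n = sqrt(6 + 53) = sqrt(59) ≈ 7.6811)
y(H, M) = I*sqrt(37)/2 (y(H, M) = sqrt(-68 + 31)/2 = sqrt(-37)/2 = (I*sqrt(37))/2 = I*sqrt(37)/2)
-9708 - y(-217, n) = -9708 - I*sqrt(37)/2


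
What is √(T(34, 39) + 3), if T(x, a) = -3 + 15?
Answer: √15 ≈ 3.8730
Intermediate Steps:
T(x, a) = 12
√(T(34, 39) + 3) = √(12 + 3) = √15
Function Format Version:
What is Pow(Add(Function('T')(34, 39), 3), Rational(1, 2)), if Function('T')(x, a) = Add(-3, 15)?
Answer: Pow(15, Rational(1, 2)) ≈ 3.8730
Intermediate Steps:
Function('T')(x, a) = 12
Pow(Add(Function('T')(34, 39), 3), Rational(1, 2)) = Pow(Add(12, 3), Rational(1, 2)) = Pow(15, Rational(1, 2))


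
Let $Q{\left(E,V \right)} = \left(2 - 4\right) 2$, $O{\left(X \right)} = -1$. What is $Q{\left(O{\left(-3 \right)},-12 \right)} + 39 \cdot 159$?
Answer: $6197$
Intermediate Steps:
$Q{\left(E,V \right)} = -4$ ($Q{\left(E,V \right)} = \left(2 - 4\right) 2 = \left(-2\right) 2 = -4$)
$Q{\left(O{\left(-3 \right)},-12 \right)} + 39 \cdot 159 = -4 + 39 \cdot 159 = -4 + 6201 = 6197$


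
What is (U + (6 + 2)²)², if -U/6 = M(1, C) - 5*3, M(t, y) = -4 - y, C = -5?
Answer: 21904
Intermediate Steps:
U = 84 (U = -6*((-4 - 1*(-5)) - 5*3) = -6*((-4 + 5) - 15) = -6*(1 - 15) = -6*(-14) = 84)
(U + (6 + 2)²)² = (84 + (6 + 2)²)² = (84 + 8²)² = (84 + 64)² = 148² = 21904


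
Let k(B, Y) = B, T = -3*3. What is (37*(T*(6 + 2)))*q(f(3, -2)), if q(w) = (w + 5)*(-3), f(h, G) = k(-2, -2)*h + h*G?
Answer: -55944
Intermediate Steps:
T = -9
f(h, G) = -2*h + G*h (f(h, G) = -2*h + h*G = -2*h + G*h)
q(w) = -15 - 3*w (q(w) = (5 + w)*(-3) = -15 - 3*w)
(37*(T*(6 + 2)))*q(f(3, -2)) = (37*(-9*(6 + 2)))*(-15 - 9*(-2 - 2)) = (37*(-9*8))*(-15 - 9*(-4)) = (37*(-72))*(-15 - 3*(-12)) = -2664*(-15 + 36) = -2664*21 = -55944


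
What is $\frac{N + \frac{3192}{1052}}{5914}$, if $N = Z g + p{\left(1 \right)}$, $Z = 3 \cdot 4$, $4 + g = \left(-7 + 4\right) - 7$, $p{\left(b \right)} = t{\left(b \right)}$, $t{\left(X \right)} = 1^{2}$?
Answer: $- \frac{43123}{1555382} \approx -0.027725$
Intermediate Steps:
$t{\left(X \right)} = 1$
$p{\left(b \right)} = 1$
$g = -14$ ($g = -4 + \left(\left(-7 + 4\right) - 7\right) = -4 - 10 = -14$)
$Z = 12$
$N = -167$ ($N = 12 \left(-14\right) + 1 = -168 + 1 = -167$)
$\frac{N + \frac{3192}{1052}}{5914} = \frac{-167 + \frac{3192}{1052}}{5914} = \left(-167 + 3192 \cdot \frac{1}{1052}\right) \frac{1}{5914} = \left(-167 + \frac{798}{263}\right) \frac{1}{5914} = \left(- \frac{43123}{263}\right) \frac{1}{5914} = - \frac{43123}{1555382}$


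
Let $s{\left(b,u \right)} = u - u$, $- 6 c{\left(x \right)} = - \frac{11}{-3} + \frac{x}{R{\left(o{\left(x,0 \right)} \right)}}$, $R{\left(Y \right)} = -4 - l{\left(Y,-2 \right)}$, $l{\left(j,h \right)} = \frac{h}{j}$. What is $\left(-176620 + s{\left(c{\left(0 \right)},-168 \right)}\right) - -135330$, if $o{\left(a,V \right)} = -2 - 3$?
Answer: $-41290$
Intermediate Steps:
$o{\left(a,V \right)} = -5$
$R{\left(Y \right)} = -4 + \frac{2}{Y}$ ($R{\left(Y \right)} = -4 - - \frac{2}{Y} = -4 + \frac{2}{Y}$)
$c{\left(x \right)} = - \frac{11}{18} + \frac{5 x}{132}$ ($c{\left(x \right)} = - \frac{- \frac{11}{-3} + \frac{x}{-4 + \frac{2}{-5}}}{6} = - \frac{\left(-11\right) \left(- \frac{1}{3}\right) + \frac{x}{-4 + 2 \left(- \frac{1}{5}\right)}}{6} = - \frac{\frac{11}{3} + \frac{x}{-4 - \frac{2}{5}}}{6} = - \frac{\frac{11}{3} + \frac{x}{- \frac{22}{5}}}{6} = - \frac{\frac{11}{3} + x \left(- \frac{5}{22}\right)}{6} = - \frac{\frac{11}{3} - \frac{5 x}{22}}{6} = - \frac{11}{18} + \frac{5 x}{132}$)
$s{\left(b,u \right)} = 0$
$\left(-176620 + s{\left(c{\left(0 \right)},-168 \right)}\right) - -135330 = \left(-176620 + 0\right) - -135330 = -176620 + 135330 = -41290$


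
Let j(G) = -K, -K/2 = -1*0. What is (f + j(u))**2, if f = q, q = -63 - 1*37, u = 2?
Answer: 10000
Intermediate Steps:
q = -100 (q = -63 - 37 = -100)
f = -100
K = 0 (K = -(-2)*0 = -2*0 = 0)
j(G) = 0 (j(G) = -1*0 = 0)
(f + j(u))**2 = (-100 + 0)**2 = (-100)**2 = 10000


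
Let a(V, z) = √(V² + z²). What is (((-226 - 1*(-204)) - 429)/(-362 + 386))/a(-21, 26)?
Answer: -451*√1117/26808 ≈ -0.56226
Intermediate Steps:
(((-226 - 1*(-204)) - 429)/(-362 + 386))/a(-21, 26) = (((-226 - 1*(-204)) - 429)/(-362 + 386))/(√((-21)² + 26²)) = (((-226 + 204) - 429)/24)/(√(441 + 676)) = ((-22 - 429)*(1/24))/(√1117) = (-451*1/24)*(√1117/1117) = -451*√1117/26808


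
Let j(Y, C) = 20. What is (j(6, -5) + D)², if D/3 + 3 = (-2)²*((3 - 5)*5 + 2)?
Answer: 7225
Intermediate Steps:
D = -105 (D = -9 + 3*((-2)²*((3 - 5)*5 + 2)) = -9 + 3*(4*(-2*5 + 2)) = -9 + 3*(4*(-10 + 2)) = -9 + 3*(4*(-8)) = -9 + 3*(-32) = -9 - 96 = -105)
(j(6, -5) + D)² = (20 - 105)² = (-85)² = 7225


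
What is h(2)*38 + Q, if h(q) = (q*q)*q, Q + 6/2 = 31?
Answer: 332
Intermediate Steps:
Q = 28 (Q = -3 + 31 = 28)
h(q) = q**3 (h(q) = q**2*q = q**3)
h(2)*38 + Q = 2**3*38 + 28 = 8*38 + 28 = 304 + 28 = 332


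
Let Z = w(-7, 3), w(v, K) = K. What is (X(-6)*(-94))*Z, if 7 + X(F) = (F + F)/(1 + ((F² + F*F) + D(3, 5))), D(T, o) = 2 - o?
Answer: 70782/35 ≈ 2022.3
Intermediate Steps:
Z = 3
X(F) = -7 + 2*F/(-2 + 2*F²) (X(F) = -7 + (F + F)/(1 + ((F² + F*F) + (2 - 1*5))) = -7 + (2*F)/(1 + ((F² + F²) + (2 - 5))) = -7 + (2*F)/(1 + (2*F² - 3)) = -7 + (2*F)/(1 + (-3 + 2*F²)) = -7 + (2*F)/(-2 + 2*F²) = -7 + 2*F/(-2 + 2*F²))
(X(-6)*(-94))*Z = (((7 - 6 - 7*(-6)²)/(-1 + (-6)²))*(-94))*3 = (((7 - 6 - 7*36)/(-1 + 36))*(-94))*3 = (((7 - 6 - 252)/35)*(-94))*3 = (((1/35)*(-251))*(-94))*3 = -251/35*(-94)*3 = (23594/35)*3 = 70782/35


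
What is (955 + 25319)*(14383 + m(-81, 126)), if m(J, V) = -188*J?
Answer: 777999414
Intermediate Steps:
(955 + 25319)*(14383 + m(-81, 126)) = (955 + 25319)*(14383 - 188*(-81)) = 26274*(14383 + 15228) = 26274*29611 = 777999414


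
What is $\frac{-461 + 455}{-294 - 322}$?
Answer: $\frac{3}{308} \approx 0.0097403$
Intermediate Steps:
$\frac{-461 + 455}{-294 - 322} = - \frac{6}{-294 - 322} = - \frac{6}{-616} = \left(-6\right) \left(- \frac{1}{616}\right) = \frac{3}{308}$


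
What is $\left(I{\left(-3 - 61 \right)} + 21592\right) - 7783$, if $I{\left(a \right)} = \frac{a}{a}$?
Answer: $13810$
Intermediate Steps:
$I{\left(a \right)} = 1$
$\left(I{\left(-3 - 61 \right)} + 21592\right) - 7783 = \left(1 + 21592\right) - 7783 = 21593 - 7783 = 13810$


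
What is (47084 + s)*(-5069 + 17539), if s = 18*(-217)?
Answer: 538429660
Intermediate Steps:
s = -3906
(47084 + s)*(-5069 + 17539) = (47084 - 3906)*(-5069 + 17539) = 43178*12470 = 538429660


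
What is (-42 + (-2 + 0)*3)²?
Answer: 2304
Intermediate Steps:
(-42 + (-2 + 0)*3)² = (-42 - 2*3)² = (-42 - 6)² = (-48)² = 2304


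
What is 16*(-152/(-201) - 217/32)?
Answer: -38753/402 ≈ -96.401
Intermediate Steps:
16*(-152/(-201) - 217/32) = 16*(-152*(-1/201) - 217*1/32) = 16*(152/201 - 217/32) = 16*(-38753/6432) = -38753/402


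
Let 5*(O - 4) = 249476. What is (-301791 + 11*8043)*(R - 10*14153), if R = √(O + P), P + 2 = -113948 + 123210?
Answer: 30190896540 - 426636*√369745/5 ≈ 3.0139e+10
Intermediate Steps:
P = 9260 (P = -2 + (-113948 + 123210) = -2 + 9262 = 9260)
O = 249496/5 (O = 4 + (⅕)*249476 = 4 + 249476/5 = 249496/5 ≈ 49899.)
R = 2*√369745/5 (R = √(249496/5 + 9260) = √(295796/5) = 2*√369745/5 ≈ 243.23)
(-301791 + 11*8043)*(R - 10*14153) = (-301791 + 11*8043)*(2*√369745/5 - 10*14153) = (-301791 + 88473)*(2*√369745/5 - 141530) = -213318*(-141530 + 2*√369745/5) = 30190896540 - 426636*√369745/5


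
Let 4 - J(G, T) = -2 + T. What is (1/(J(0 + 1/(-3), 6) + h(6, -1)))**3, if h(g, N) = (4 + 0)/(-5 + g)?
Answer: 1/64 ≈ 0.015625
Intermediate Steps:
J(G, T) = 6 - T (J(G, T) = 4 - (-2 + T) = 4 + (2 - T) = 6 - T)
h(g, N) = 4/(-5 + g)
(1/(J(0 + 1/(-3), 6) + h(6, -1)))**3 = (1/((6 - 1*6) + 4/(-5 + 6)))**3 = (1/((6 - 6) + 4/1))**3 = (1/(0 + 4*1))**3 = (1/(0 + 4))**3 = (1/4)**3 = 1/64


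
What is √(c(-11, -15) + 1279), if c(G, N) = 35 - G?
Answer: 5*√53 ≈ 36.401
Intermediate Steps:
√(c(-11, -15) + 1279) = √((35 - 1*(-11)) + 1279) = √((35 + 11) + 1279) = √(46 + 1279) = √1325 = 5*√53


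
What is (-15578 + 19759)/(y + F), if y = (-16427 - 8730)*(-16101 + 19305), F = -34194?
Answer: -4181/80637222 ≈ -5.1850e-5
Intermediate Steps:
y = -80603028 (y = -25157*3204 = -80603028)
(-15578 + 19759)/(y + F) = (-15578 + 19759)/(-80603028 - 34194) = 4181/(-80637222) = 4181*(-1/80637222) = -4181/80637222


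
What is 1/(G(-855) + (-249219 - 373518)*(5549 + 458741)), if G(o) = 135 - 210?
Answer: -1/289130561805 ≈ -3.4586e-12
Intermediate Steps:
G(o) = -75
1/(G(-855) + (-249219 - 373518)*(5549 + 458741)) = 1/(-75 + (-249219 - 373518)*(5549 + 458741)) = 1/(-75 - 622737*464290) = 1/(-75 - 289130561730) = 1/(-289130561805) = -1/289130561805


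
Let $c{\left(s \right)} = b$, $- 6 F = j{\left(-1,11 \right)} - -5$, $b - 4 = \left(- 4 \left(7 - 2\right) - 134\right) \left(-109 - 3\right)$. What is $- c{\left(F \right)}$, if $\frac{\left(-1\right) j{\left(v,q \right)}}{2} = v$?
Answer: $-17252$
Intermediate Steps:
$j{\left(v,q \right)} = - 2 v$
$b = 17252$ ($b = 4 + \left(- 4 \left(7 - 2\right) - 134\right) \left(-109 - 3\right) = 4 + \left(\left(-4\right) 5 - 134\right) \left(-112\right) = 4 + \left(-20 - 134\right) \left(-112\right) = 4 - -17248 = 4 + 17248 = 17252$)
$F = - \frac{7}{6}$ ($F = - \frac{\left(-2\right) \left(-1\right) - -5}{6} = - \frac{2 + 5}{6} = \left(- \frac{1}{6}\right) 7 = - \frac{7}{6} \approx -1.1667$)
$c{\left(s \right)} = 17252$
$- c{\left(F \right)} = \left(-1\right) 17252 = -17252$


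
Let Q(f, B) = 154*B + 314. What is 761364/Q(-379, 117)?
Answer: 190341/4583 ≈ 41.532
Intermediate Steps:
Q(f, B) = 314 + 154*B
761364/Q(-379, 117) = 761364/(314 + 154*117) = 761364/(314 + 18018) = 761364/18332 = 761364*(1/18332) = 190341/4583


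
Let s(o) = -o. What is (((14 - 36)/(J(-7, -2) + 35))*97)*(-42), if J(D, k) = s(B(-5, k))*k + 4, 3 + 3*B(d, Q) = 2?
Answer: 268884/115 ≈ 2338.1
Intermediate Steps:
B(d, Q) = -⅓ (B(d, Q) = -1 + (⅓)*2 = -1 + ⅔ = -⅓)
J(D, k) = 4 + k/3 (J(D, k) = (-1*(-⅓))*k + 4 = k/3 + 4 = 4 + k/3)
(((14 - 36)/(J(-7, -2) + 35))*97)*(-42) = (((14 - 36)/((4 + (⅓)*(-2)) + 35))*97)*(-42) = (-22/((4 - ⅔) + 35)*97)*(-42) = (-22/(10/3 + 35)*97)*(-42) = (-22/115/3*97)*(-42) = (-22*3/115*97)*(-42) = -66/115*97*(-42) = -6402/115*(-42) = 268884/115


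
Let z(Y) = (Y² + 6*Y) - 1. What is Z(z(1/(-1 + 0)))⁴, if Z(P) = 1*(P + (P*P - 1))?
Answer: 707281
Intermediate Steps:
z(Y) = -1 + Y² + 6*Y
Z(P) = -1 + P + P² (Z(P) = 1*(P + (P² - 1)) = 1*(P + (-1 + P²)) = 1*(-1 + P + P²) = -1 + P + P²)
Z(z(1/(-1 + 0)))⁴ = (-1 + (-1 + (1/(-1 + 0))² + 6/(-1 + 0)) + (-1 + (1/(-1 + 0))² + 6/(-1 + 0))²)⁴ = (-1 + (-1 + (1/(-1))² + 6/(-1)) + (-1 + (1/(-1))² + 6/(-1))²)⁴ = (-1 + (-1 + (-1)² + 6*(-1)) + (-1 + (-1)² + 6*(-1))²)⁴ = (-1 + (-1 + 1 - 6) + (-1 + 1 - 6)²)⁴ = (-1 - 6 + (-6)²)⁴ = (-1 - 6 + 36)⁴ = 29⁴ = 707281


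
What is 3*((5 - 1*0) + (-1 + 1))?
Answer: 15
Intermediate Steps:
3*((5 - 1*0) + (-1 + 1)) = 3*((5 + 0) + 0) = 3*(5 + 0) = 3*5 = 15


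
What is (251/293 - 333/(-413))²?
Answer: 40494317824/14643178081 ≈ 2.7654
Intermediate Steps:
(251/293 - 333/(-413))² = (251*(1/293) - 333*(-1/413))² = (251/293 + 333/413)² = (201232/121009)² = 40494317824/14643178081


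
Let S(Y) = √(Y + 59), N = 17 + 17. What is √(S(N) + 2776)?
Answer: √(2776 + √93) ≈ 52.779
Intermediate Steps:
N = 34
S(Y) = √(59 + Y)
√(S(N) + 2776) = √(√(59 + 34) + 2776) = √(√93 + 2776) = √(2776 + √93)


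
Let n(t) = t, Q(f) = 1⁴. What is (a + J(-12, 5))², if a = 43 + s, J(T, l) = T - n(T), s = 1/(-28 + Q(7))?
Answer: 1345600/729 ≈ 1845.8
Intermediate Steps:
Q(f) = 1
s = -1/27 (s = 1/(-28 + 1) = 1/(-27) = -1/27 ≈ -0.037037)
J(T, l) = 0 (J(T, l) = T - T = 0)
a = 1160/27 (a = 43 - 1/27 = 1160/27 ≈ 42.963)
(a + J(-12, 5))² = (1160/27 + 0)² = (1160/27)² = 1345600/729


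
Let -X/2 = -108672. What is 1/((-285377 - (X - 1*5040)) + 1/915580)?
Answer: -915580/455666769979 ≈ -2.0093e-6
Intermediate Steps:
X = 217344 (X = -2*(-108672) = 217344)
1/((-285377 - (X - 1*5040)) + 1/915580) = 1/((-285377 - (217344 - 1*5040)) + 1/915580) = 1/((-285377 - (217344 - 5040)) + 1/915580) = 1/((-285377 - 1*212304) + 1/915580) = 1/((-285377 - 212304) + 1/915580) = 1/(-497681 + 1/915580) = 1/(-455666769979/915580) = -915580/455666769979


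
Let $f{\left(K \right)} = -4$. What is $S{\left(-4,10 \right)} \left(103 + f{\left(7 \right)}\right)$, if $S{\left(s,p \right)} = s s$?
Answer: $1584$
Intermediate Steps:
$S{\left(s,p \right)} = s^{2}$
$S{\left(-4,10 \right)} \left(103 + f{\left(7 \right)}\right) = \left(-4\right)^{2} \left(103 - 4\right) = 16 \cdot 99 = 1584$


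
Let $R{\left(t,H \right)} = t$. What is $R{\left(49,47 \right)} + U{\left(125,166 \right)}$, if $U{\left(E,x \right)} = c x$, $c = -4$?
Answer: $-615$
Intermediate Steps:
$U{\left(E,x \right)} = - 4 x$
$R{\left(49,47 \right)} + U{\left(125,166 \right)} = 49 - 664 = -615$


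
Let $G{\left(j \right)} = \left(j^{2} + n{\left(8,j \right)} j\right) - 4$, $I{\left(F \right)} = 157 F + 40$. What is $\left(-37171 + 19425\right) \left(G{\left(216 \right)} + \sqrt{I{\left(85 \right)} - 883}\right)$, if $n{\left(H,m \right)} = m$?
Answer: $-1655843768 - 17746 \sqrt{12502} \approx -1.6578 \cdot 10^{9}$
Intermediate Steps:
$I{\left(F \right)} = 40 + 157 F$
$G{\left(j \right)} = -4 + 2 j^{2}$ ($G{\left(j \right)} = \left(j^{2} + j j\right) - 4 = \left(j^{2} + j^{2}\right) - 4 = 2 j^{2} - 4 = -4 + 2 j^{2}$)
$\left(-37171 + 19425\right) \left(G{\left(216 \right)} + \sqrt{I{\left(85 \right)} - 883}\right) = \left(-37171 + 19425\right) \left(\left(-4 + 2 \cdot 216^{2}\right) + \sqrt{\left(40 + 157 \cdot 85\right) - 883}\right) = - 17746 \left(\left(-4 + 2 \cdot 46656\right) + \sqrt{\left(40 + 13345\right) - 883}\right) = - 17746 \left(\left(-4 + 93312\right) + \sqrt{13385 - 883}\right) = - 17746 \left(93308 + \sqrt{12502}\right) = -1655843768 - 17746 \sqrt{12502}$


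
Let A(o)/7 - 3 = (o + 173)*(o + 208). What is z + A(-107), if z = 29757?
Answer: 76440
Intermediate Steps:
A(o) = 21 + 7*(173 + o)*(208 + o) (A(o) = 21 + 7*((o + 173)*(o + 208)) = 21 + 7*((173 + o)*(208 + o)) = 21 + 7*(173 + o)*(208 + o))
z + A(-107) = 29757 + (251909 + 7*(-107)² + 2667*(-107)) = 29757 + (251909 + 7*11449 - 285369) = 29757 + (251909 + 80143 - 285369) = 29757 + 46683 = 76440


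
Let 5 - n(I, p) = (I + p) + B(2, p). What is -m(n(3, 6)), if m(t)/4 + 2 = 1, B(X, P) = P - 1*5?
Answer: 4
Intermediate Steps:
B(X, P) = -5 + P (B(X, P) = P - 5 = -5 + P)
n(I, p) = 10 - I - 2*p (n(I, p) = 5 - ((I + p) + (-5 + p)) = 5 - (-5 + I + 2*p) = 5 + (5 - I - 2*p) = 10 - I - 2*p)
m(t) = -4 (m(t) = -8 + 4*1 = -8 + 4 = -4)
-m(n(3, 6)) = -1*(-4) = 4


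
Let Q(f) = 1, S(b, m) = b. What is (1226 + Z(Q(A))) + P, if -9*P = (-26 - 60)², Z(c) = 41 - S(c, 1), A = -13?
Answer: 3998/9 ≈ 444.22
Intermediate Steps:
Z(c) = 41 - c
P = -7396/9 (P = -(-26 - 60)²/9 = -⅑*(-86)² = -⅑*7396 = -7396/9 ≈ -821.78)
(1226 + Z(Q(A))) + P = (1226 + (41 - 1*1)) - 7396/9 = (1226 + (41 - 1)) - 7396/9 = (1226 + 40) - 7396/9 = 1266 - 7396/9 = 3998/9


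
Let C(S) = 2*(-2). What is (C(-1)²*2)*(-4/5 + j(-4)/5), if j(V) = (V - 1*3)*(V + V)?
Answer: 1664/5 ≈ 332.80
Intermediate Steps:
C(S) = -4
j(V) = 2*V*(-3 + V) (j(V) = (V - 3)*(2*V) = (-3 + V)*(2*V) = 2*V*(-3 + V))
(C(-1)²*2)*(-4/5 + j(-4)/5) = ((-4)²*2)*(-4/5 + (2*(-4)*(-3 - 4))/5) = (16*2)*(-4*⅕ + (2*(-4)*(-7))*(⅕)) = 32*(-⅘ + 56*(⅕)) = 32*(-⅘ + 56/5) = 32*(52/5) = 1664/5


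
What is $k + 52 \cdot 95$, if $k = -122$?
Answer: $4818$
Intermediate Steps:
$k + 52 \cdot 95 = -122 + 52 \cdot 95 = -122 + 4940 = 4818$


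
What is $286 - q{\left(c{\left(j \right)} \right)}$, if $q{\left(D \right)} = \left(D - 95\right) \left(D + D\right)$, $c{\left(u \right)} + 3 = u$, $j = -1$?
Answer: $-506$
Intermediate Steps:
$c{\left(u \right)} = -3 + u$
$q{\left(D \right)} = 2 D \left(-95 + D\right)$ ($q{\left(D \right)} = \left(-95 + D\right) 2 D = 2 D \left(-95 + D\right)$)
$286 - q{\left(c{\left(j \right)} \right)} = 286 - 2 \left(-3 - 1\right) \left(-95 - 4\right) = 286 - 2 \left(-4\right) \left(-95 - 4\right) = 286 - 2 \left(-4\right) \left(-99\right) = 286 - 792 = -506$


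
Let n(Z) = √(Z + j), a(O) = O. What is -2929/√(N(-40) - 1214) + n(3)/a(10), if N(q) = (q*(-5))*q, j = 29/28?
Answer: √791/140 + 2929*I*√9214/9214 ≈ 0.20089 + 30.514*I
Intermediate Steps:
j = 29/28 (j = 29*(1/28) = 29/28 ≈ 1.0357)
N(q) = -5*q² (N(q) = (-5*q)*q = -5*q²)
n(Z) = √(29/28 + Z) (n(Z) = √(Z + 29/28) = √(29/28 + Z))
-2929/√(N(-40) - 1214) + n(3)/a(10) = -2929/√(-5*(-40)² - 1214) + (√(203 + 196*3)/14)/10 = -2929/√(-5*1600 - 1214) + (√(203 + 588)/14)*(⅒) = -2929/√(-8000 - 1214) + (√791/14)*(⅒) = -2929*(-I*√9214/9214) + √791/140 = -(-2929)*I*√9214/9214 + √791/140 = 2929*I*√9214/9214 + √791/140 = √791/140 + 2929*I*√9214/9214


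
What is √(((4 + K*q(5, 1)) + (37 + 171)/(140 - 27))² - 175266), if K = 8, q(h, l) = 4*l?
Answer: I*√2219687378/113 ≈ 416.93*I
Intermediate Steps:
√(((4 + K*q(5, 1)) + (37 + 171)/(140 - 27))² - 175266) = √(((4 + 8*(4*1)) + (37 + 171)/(140 - 27))² - 175266) = √(((4 + 8*4) + 208/113)² - 175266) = √(((4 + 32) + 208*(1/113))² - 175266) = √((36 + 208/113)² - 175266) = √((4276/113)² - 175266) = √(18284176/12769 - 175266) = √(-2219687378/12769) = I*√2219687378/113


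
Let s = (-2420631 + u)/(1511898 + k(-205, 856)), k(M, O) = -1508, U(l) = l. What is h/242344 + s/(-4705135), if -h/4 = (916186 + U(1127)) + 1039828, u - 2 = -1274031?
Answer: -1390859618981960289/43055979222665290 ≈ -32.304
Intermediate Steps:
u = -1274029 (u = 2 - 1274031 = -1274029)
s = -369466/151039 (s = (-2420631 - 1274029)/(1511898 - 1508) = -3694660/1510390 = -3694660*1/1510390 = -369466/151039 ≈ -2.4462)
h = -7828564 (h = -4*((916186 + 1127) + 1039828) = -4*(917313 + 1039828) = -4*1957141 = -7828564)
h/242344 + s/(-4705135) = -7828564/242344 - 369466/151039/(-4705135) = -7828564*1/242344 - 369466/151039*(-1/4705135) = -1957141/60586 + 369466/710658885265 = -1390859618981960289/43055979222665290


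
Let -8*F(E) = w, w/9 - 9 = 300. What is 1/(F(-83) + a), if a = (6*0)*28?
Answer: -8/2781 ≈ -0.0028767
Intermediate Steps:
w = 2781 (w = 81 + 9*300 = 81 + 2700 = 2781)
F(E) = -2781/8 (F(E) = -⅛*2781 = -2781/8)
a = 0 (a = 0*28 = 0)
1/(F(-83) + a) = 1/(-2781/8 + 0) = 1/(-2781/8) = -8/2781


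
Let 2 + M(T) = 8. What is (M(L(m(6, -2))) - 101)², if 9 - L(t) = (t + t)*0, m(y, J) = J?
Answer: 9025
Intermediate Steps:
L(t) = 9 (L(t) = 9 - (t + t)*0 = 9 - 2*t*0 = 9 - 1*0 = 9 + 0 = 9)
M(T) = 6 (M(T) = -2 + 8 = 6)
(M(L(m(6, -2))) - 101)² = (6 - 101)² = (-95)² = 9025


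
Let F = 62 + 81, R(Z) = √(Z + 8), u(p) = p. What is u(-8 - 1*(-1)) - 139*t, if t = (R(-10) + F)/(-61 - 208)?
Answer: 17994/269 + 139*I*√2/269 ≈ 66.892 + 0.73076*I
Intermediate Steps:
R(Z) = √(8 + Z)
F = 143
t = -143/269 - I*√2/269 (t = (√(8 - 10) + 143)/(-61 - 208) = (√(-2) + 143)/(-269) = (I*√2 + 143)*(-1/269) = (143 + I*√2)*(-1/269) = -143/269 - I*√2/269 ≈ -0.5316 - 0.0052573*I)
u(-8 - 1*(-1)) - 139*t = (-8 - 1*(-1)) - 139*(-143/269 - I*√2/269) = (-8 + 1) + (19877/269 + 139*I*√2/269) = -7 + (19877/269 + 139*I*√2/269) = 17994/269 + 139*I*√2/269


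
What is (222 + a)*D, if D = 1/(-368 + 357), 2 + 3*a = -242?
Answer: -422/33 ≈ -12.788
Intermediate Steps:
a = -244/3 (a = -2/3 + (1/3)*(-242) = -2/3 - 242/3 = -244/3 ≈ -81.333)
D = -1/11 (D = 1/(-11) = -1/11 ≈ -0.090909)
(222 + a)*D = (222 - 244/3)*(-1/11) = (422/3)*(-1/11) = -422/33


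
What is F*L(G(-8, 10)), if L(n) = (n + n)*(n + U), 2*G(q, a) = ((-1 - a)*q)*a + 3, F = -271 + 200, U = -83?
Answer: -44950881/2 ≈ -2.2475e+7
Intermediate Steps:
F = -71
G(q, a) = 3/2 + a*q*(-1 - a)/2 (G(q, a) = (((-1 - a)*q)*a + 3)/2 = ((q*(-1 - a))*a + 3)/2 = (a*q*(-1 - a) + 3)/2 = (3 + a*q*(-1 - a))/2 = 3/2 + a*q*(-1 - a)/2)
L(n) = 2*n*(-83 + n) (L(n) = (n + n)*(n - 83) = (2*n)*(-83 + n) = 2*n*(-83 + n))
F*L(G(-8, 10)) = -142*(3/2 - ½*10*(-8) - ½*(-8)*10²)*(-83 + (3/2 - ½*10*(-8) - ½*(-8)*10²)) = -142*(3/2 + 40 - ½*(-8)*100)*(-83 + (3/2 + 40 - ½*(-8)*100)) = -142*(3/2 + 40 + 400)*(-83 + (3/2 + 40 + 400)) = -142*883*(-83 + 883/2)/2 = -142*883*717/(2*2) = -71*633111/2 = -44950881/2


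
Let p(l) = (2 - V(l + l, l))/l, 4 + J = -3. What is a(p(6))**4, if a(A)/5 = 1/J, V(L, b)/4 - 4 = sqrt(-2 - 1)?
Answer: 625/2401 ≈ 0.26031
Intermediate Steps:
V(L, b) = 16 + 4*I*sqrt(3) (V(L, b) = 16 + 4*sqrt(-2 - 1) = 16 + 4*sqrt(-3) = 16 + 4*(I*sqrt(3)) = 16 + 4*I*sqrt(3))
J = -7 (J = -4 - 3 = -7)
p(l) = (-14 - 4*I*sqrt(3))/l (p(l) = (2 - (16 + 4*I*sqrt(3)))/l = (2 + (-16 - 4*I*sqrt(3)))/l = (-14 - 4*I*sqrt(3))/l)
a(A) = -5/7 (a(A) = 5/(-7) = 5*(-1/7) = -5/7)
a(p(6))**4 = (-5/7)**4 = 625/2401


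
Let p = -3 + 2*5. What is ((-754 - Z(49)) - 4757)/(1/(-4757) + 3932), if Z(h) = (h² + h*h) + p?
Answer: -16364080/6234841 ≈ -2.6246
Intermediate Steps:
p = 7 (p = -3 + 10 = 7)
Z(h) = 7 + 2*h² (Z(h) = (h² + h*h) + 7 = (h² + h²) + 7 = 2*h² + 7 = 7 + 2*h²)
((-754 - Z(49)) - 4757)/(1/(-4757) + 3932) = ((-754 - (7 + 2*49²)) - 4757)/(1/(-4757) + 3932) = ((-754 - (7 + 2*2401)) - 4757)/(-1/4757 + 3932) = ((-754 - (7 + 4802)) - 4757)/(18704523/4757) = ((-754 - 1*4809) - 4757)*(4757/18704523) = ((-754 - 4809) - 4757)*(4757/18704523) = (-5563 - 4757)*(4757/18704523) = -10320*4757/18704523 = -16364080/6234841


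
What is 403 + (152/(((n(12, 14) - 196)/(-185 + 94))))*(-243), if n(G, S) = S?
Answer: -18065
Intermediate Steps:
403 + (152/(((n(12, 14) - 196)/(-185 + 94))))*(-243) = 403 + (152/(((14 - 196)/(-185 + 94))))*(-243) = 403 + (152/((-182/(-91))))*(-243) = 403 + (152/((-182*(-1/91))))*(-243) = 403 + (152/2)*(-243) = 403 + (152*(½))*(-243) = 403 + 76*(-243) = 403 - 18468 = -18065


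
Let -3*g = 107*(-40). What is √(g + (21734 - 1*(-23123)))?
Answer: √416553/3 ≈ 215.14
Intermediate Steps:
g = 4280/3 (g = -107*(-40)/3 = -⅓*(-4280) = 4280/3 ≈ 1426.7)
√(g + (21734 - 1*(-23123))) = √(4280/3 + (21734 - 1*(-23123))) = √(4280/3 + (21734 + 23123)) = √(4280/3 + 44857) = √(138851/3) = √416553/3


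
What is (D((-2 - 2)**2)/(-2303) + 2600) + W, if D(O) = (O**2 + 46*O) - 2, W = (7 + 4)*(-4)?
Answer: 5885478/2303 ≈ 2555.6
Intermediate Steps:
W = -44 (W = 11*(-4) = -44)
D(O) = -2 + O**2 + 46*O
(D((-2 - 2)**2)/(-2303) + 2600) + W = ((-2 + ((-2 - 2)**2)**2 + 46*(-2 - 2)**2)/(-2303) + 2600) - 44 = ((-2 + ((-4)**2)**2 + 46*(-4)**2)*(-1/2303) + 2600) - 44 = ((-2 + 16**2 + 46*16)*(-1/2303) + 2600) - 44 = ((-2 + 256 + 736)*(-1/2303) + 2600) - 44 = (990*(-1/2303) + 2600) - 44 = (-990/2303 + 2600) - 44 = 5986810/2303 - 44 = 5885478/2303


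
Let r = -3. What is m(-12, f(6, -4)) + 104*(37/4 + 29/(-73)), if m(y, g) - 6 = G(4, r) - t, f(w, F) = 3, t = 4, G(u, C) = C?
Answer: 67137/73 ≈ 919.68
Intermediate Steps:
m(y, g) = -1 (m(y, g) = 6 + (-3 - 1*4) = 6 + (-3 - 4) = 6 - 7 = -1)
m(-12, f(6, -4)) + 104*(37/4 + 29/(-73)) = -1 + 104*(37/4 + 29/(-73)) = -1 + 104*(37*(¼) + 29*(-1/73)) = -1 + 104*(37/4 - 29/73) = -1 + 104*(2585/292) = -1 + 67210/73 = 67137/73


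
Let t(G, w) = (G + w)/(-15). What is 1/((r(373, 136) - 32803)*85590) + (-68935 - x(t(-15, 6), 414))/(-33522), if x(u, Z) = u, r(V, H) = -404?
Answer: 32654645847551/15879299495310 ≈ 2.0564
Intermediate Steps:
t(G, w) = -G/15 - w/15 (t(G, w) = (G + w)*(-1/15) = -G/15 - w/15)
1/((r(373, 136) - 32803)*85590) + (-68935 - x(t(-15, 6), 414))/(-33522) = 1/(-404 - 32803*85590) + (-68935 - (-1/15*(-15) - 1/15*6))/(-33522) = (1/85590)/(-33207) + (-68935 - (1 - ⅖))*(-1/33522) = -1/33207*1/85590 + (-68935 - 1*⅗)*(-1/33522) = -1/2842187130 + (-68935 - ⅗)*(-1/33522) = -1/2842187130 - 344678/5*(-1/33522) = -1/2842187130 + 172339/83805 = 32654645847551/15879299495310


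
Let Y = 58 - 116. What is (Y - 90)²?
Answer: 21904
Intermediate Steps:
Y = -58
(Y - 90)² = (-58 - 90)² = (-148)² = 21904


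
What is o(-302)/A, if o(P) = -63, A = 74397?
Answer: -21/24799 ≈ -0.00084681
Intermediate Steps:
o(-302)/A = -63/74397 = -63*1/74397 = -21/24799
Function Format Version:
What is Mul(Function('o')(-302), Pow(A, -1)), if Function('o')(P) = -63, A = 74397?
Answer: Rational(-21, 24799) ≈ -0.00084681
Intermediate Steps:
Mul(Function('o')(-302), Pow(A, -1)) = Mul(-63, Pow(74397, -1)) = Mul(-63, Rational(1, 74397)) = Rational(-21, 24799)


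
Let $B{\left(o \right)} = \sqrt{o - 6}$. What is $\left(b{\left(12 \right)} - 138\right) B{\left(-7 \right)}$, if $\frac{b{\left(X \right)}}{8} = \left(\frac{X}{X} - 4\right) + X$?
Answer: $- 66 i \sqrt{13} \approx - 237.97 i$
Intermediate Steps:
$B{\left(o \right)} = \sqrt{-6 + o}$
$b{\left(X \right)} = -24 + 8 X$ ($b{\left(X \right)} = 8 \left(\left(\frac{X}{X} - 4\right) + X\right) = 8 \left(\left(1 - 4\right) + X\right) = 8 \left(-3 + X\right) = -24 + 8 X$)
$\left(b{\left(12 \right)} - 138\right) B{\left(-7 \right)} = \left(\left(-24 + 8 \cdot 12\right) - 138\right) \sqrt{-6 - 7} = \left(\left(-24 + 96\right) - 138\right) \sqrt{-13} = \left(72 - 138\right) i \sqrt{13} = - 66 i \sqrt{13}$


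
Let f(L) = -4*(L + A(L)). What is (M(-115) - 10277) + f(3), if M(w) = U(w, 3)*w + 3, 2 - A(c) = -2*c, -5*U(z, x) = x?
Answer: -10249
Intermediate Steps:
U(z, x) = -x/5
A(c) = 2 + 2*c (A(c) = 2 - (-2)*c = 2 + 2*c)
M(w) = 3 - 3*w/5 (M(w) = (-⅕*3)*w + 3 = -3*w/5 + 3 = 3 - 3*w/5)
f(L) = -8 - 12*L (f(L) = -4*(L + (2 + 2*L)) = -4*(2 + 3*L) = -8 - 12*L)
(M(-115) - 10277) + f(3) = ((3 - ⅗*(-115)) - 10277) + (-8 - 12*3) = ((3 + 69) - 10277) + (-8 - 36) = (72 - 10277) - 44 = -10205 - 44 = -10249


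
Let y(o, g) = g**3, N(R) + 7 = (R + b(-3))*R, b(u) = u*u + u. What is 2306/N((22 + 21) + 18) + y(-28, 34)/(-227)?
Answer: -79918429/463080 ≈ -172.58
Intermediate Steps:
b(u) = u + u**2 (b(u) = u**2 + u = u + u**2)
N(R) = -7 + R*(6 + R) (N(R) = -7 + (R - 3*(1 - 3))*R = -7 + (R - 3*(-2))*R = -7 + (R + 6)*R = -7 + (6 + R)*R = -7 + R*(6 + R))
2306/N((22 + 21) + 18) + y(-28, 34)/(-227) = 2306/(-7 + ((22 + 21) + 18)**2 + 6*((22 + 21) + 18)) + 34**3/(-227) = 2306/(-7 + (43 + 18)**2 + 6*(43 + 18)) + 39304*(-1/227) = 2306/(-7 + 61**2 + 6*61) - 39304/227 = 2306/(-7 + 3721 + 366) - 39304/227 = 2306/4080 - 39304/227 = 2306*(1/4080) - 39304/227 = 1153/2040 - 39304/227 = -79918429/463080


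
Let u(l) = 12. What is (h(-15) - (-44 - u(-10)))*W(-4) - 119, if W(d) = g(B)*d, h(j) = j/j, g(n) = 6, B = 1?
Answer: -1487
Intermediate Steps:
h(j) = 1
W(d) = 6*d
(h(-15) - (-44 - u(-10)))*W(-4) - 119 = (1 - (-44 - 1*12))*(6*(-4)) - 119 = (1 - (-44 - 12))*(-24) - 119 = (1 - 1*(-56))*(-24) - 119 = (1 + 56)*(-24) - 119 = 57*(-24) - 119 = -1368 - 119 = -1487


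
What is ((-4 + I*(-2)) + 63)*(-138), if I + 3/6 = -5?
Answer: -9660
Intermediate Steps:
I = -11/2 (I = -½ - 5 = -11/2 ≈ -5.5000)
((-4 + I*(-2)) + 63)*(-138) = ((-4 - 11/2*(-2)) + 63)*(-138) = ((-4 + 11) + 63)*(-138) = (7 + 63)*(-138) = 70*(-138) = -9660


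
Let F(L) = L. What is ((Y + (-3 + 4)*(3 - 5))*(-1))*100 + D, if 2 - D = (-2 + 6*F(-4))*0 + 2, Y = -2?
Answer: 400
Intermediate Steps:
D = 0 (D = 2 - ((-2 + 6*(-4))*0 + 2) = 2 - ((-2 - 24)*0 + 2) = 2 - (-26*0 + 2) = 2 - (0 + 2) = 2 - 1*2 = 2 - 2 = 0)
((Y + (-3 + 4)*(3 - 5))*(-1))*100 + D = ((-2 + (-3 + 4)*(3 - 5))*(-1))*100 + 0 = ((-2 + 1*(-2))*(-1))*100 + 0 = ((-2 - 2)*(-1))*100 + 0 = -4*(-1)*100 + 0 = 4*100 + 0 = 400 + 0 = 400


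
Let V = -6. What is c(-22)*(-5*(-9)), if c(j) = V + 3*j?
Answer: -3240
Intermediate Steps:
c(j) = -6 + 3*j
c(-22)*(-5*(-9)) = (-6 + 3*(-22))*(-5*(-9)) = (-6 - 66)*45 = -72*45 = -3240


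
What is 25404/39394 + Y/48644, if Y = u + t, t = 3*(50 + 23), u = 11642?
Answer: 851502205/958140868 ≈ 0.88870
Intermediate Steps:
t = 219 (t = 3*73 = 219)
Y = 11861 (Y = 11642 + 219 = 11861)
25404/39394 + Y/48644 = 25404/39394 + 11861/48644 = 25404*(1/39394) + 11861*(1/48644) = 12702/19697 + 11861/48644 = 851502205/958140868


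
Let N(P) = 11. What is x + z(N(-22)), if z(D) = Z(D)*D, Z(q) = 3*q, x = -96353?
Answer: -95990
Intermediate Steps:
z(D) = 3*D**2 (z(D) = (3*D)*D = 3*D**2)
x + z(N(-22)) = -96353 + 3*11**2 = -96353 + 3*121 = -96353 + 363 = -95990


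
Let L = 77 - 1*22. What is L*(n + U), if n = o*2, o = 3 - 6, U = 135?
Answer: 7095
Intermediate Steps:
L = 55 (L = 77 - 22 = 55)
o = -3
n = -6 (n = -3*2 = -6)
L*(n + U) = 55*(-6 + 135) = 55*129 = 7095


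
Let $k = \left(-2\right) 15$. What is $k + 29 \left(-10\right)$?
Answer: $-320$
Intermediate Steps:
$k = -30$
$k + 29 \left(-10\right) = -30 + 29 \left(-10\right) = -30 - 290 = -320$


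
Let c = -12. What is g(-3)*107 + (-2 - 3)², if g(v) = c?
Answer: -1259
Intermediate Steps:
g(v) = -12
g(-3)*107 + (-2 - 3)² = -12*107 + (-2 - 3)² = -1284 + (-5)² = -1284 + 25 = -1259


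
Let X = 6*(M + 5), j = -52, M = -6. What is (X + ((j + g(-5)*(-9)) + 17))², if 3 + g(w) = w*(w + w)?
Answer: 215296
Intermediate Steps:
g(w) = -3 + 2*w² (g(w) = -3 + w*(w + w) = -3 + w*(2*w) = -3 + 2*w²)
X = -6 (X = 6*(-6 + 5) = 6*(-1) = -6)
(X + ((j + g(-5)*(-9)) + 17))² = (-6 + ((-52 + (-3 + 2*(-5)²)*(-9)) + 17))² = (-6 + ((-52 + (-3 + 2*25)*(-9)) + 17))² = (-6 + ((-52 + (-3 + 50)*(-9)) + 17))² = (-6 + ((-52 + 47*(-9)) + 17))² = (-6 + ((-52 - 423) + 17))² = (-6 + (-475 + 17))² = (-6 - 458)² = (-464)² = 215296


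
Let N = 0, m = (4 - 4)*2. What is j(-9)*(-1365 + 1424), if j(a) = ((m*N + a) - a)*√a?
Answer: 0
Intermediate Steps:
m = 0 (m = 0*2 = 0)
j(a) = 0 (j(a) = ((0*0 + a) - a)*√a = ((0 + a) - a)*√a = (a - a)*√a = 0*√a = 0)
j(-9)*(-1365 + 1424) = 0*(-1365 + 1424) = 0*59 = 0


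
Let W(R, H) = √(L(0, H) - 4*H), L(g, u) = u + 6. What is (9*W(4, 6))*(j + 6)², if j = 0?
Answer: 648*I*√3 ≈ 1122.4*I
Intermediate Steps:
L(g, u) = 6 + u
W(R, H) = √(6 - 3*H) (W(R, H) = √((6 + H) - 4*H) = √(6 - 3*H))
(9*W(4, 6))*(j + 6)² = (9*√(6 - 3*6))*(0 + 6)² = (9*√(6 - 18))*6² = (9*√(-12))*36 = (9*(2*I*√3))*36 = (18*I*√3)*36 = 648*I*√3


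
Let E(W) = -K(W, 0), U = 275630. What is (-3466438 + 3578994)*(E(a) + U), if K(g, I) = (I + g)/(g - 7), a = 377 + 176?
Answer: 1209924154958/39 ≈ 3.1024e+10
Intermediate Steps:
a = 553
K(g, I) = (I + g)/(-7 + g)
E(W) = -W/(-7 + W) (E(W) = -(0 + W)/(-7 + W) = -W/(-7 + W))
(-3466438 + 3578994)*(E(a) + U) = (-3466438 + 3578994)*(-1*553/(-7 + 553) + 275630) = 112556*(-1*553/546 + 275630) = 112556*(-1*553*1/546 + 275630) = 112556*(-79/78 + 275630) = 112556*(21499061/78) = 1209924154958/39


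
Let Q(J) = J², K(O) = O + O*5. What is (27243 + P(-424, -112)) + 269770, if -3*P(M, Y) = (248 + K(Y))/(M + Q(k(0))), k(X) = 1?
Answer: 376909073/1269 ≈ 2.9701e+5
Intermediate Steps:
K(O) = 6*O (K(O) = O + 5*O = 6*O)
P(M, Y) = -(248 + 6*Y)/(3*(1 + M)) (P(M, Y) = -(248 + 6*Y)/(3*(M + 1²)) = -(248 + 6*Y)/(3*(M + 1)) = -(248 + 6*Y)/(3*(1 + M)))
(27243 + P(-424, -112)) + 269770 = (27243 + 2*(-124 - 3*(-112))/(3*(1 - 424))) + 269770 = (27243 + (⅔)*(-124 + 336)/(-423)) + 269770 = (27243 + (⅔)*(-1/423)*212) + 269770 = (27243 - 424/1269) + 269770 = 34570943/1269 + 269770 = 376909073/1269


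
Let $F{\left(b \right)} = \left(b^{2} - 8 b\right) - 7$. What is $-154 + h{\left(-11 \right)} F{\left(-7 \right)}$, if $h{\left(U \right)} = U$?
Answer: $-1232$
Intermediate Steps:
$F{\left(b \right)} = -7 + b^{2} - 8 b$
$-154 + h{\left(-11 \right)} F{\left(-7 \right)} = -154 - 11 \left(-7 + \left(-7\right)^{2} - -56\right) = -154 - 11 \left(-7 + 49 + 56\right) = -154 - 1078 = -1232$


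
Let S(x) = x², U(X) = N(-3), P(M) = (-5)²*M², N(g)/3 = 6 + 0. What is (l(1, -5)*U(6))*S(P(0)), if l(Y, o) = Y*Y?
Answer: 0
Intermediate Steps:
N(g) = 18 (N(g) = 3*(6 + 0) = 3*6 = 18)
P(M) = 25*M²
U(X) = 18
l(Y, o) = Y²
(l(1, -5)*U(6))*S(P(0)) = (1²*18)*(25*0²)² = (1*18)*(25*0)² = 18*0² = 18*0 = 0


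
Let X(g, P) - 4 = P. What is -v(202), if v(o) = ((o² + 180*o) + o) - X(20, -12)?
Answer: -77374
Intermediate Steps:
X(g, P) = 4 + P
v(o) = 8 + o² + 181*o (v(o) = ((o² + 180*o) + o) - (4 - 12) = (o² + 181*o) - 1*(-8) = (o² + 181*o) + 8 = 8 + o² + 181*o)
-v(202) = -(8 + 202² + 181*202) = -(8 + 40804 + 36562) = -1*77374 = -77374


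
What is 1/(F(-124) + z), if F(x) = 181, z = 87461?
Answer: 1/87642 ≈ 1.1410e-5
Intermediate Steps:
1/(F(-124) + z) = 1/(181 + 87461) = 1/87642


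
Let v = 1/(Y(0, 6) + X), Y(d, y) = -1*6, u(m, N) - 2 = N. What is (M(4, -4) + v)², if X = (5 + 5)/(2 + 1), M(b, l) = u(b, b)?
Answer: 2025/64 ≈ 31.641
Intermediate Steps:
u(m, N) = 2 + N
M(b, l) = 2 + b
Y(d, y) = -6
X = 10/3 ≈ 3.3333
v = -3/8 (v = 1/(-6 + 10/3) = 1/(-8/3) = -3/8 ≈ -0.37500)
(M(4, -4) + v)² = ((2 + 4) - 3/8)² = (6 - 3/8)² = (45/8)² = 2025/64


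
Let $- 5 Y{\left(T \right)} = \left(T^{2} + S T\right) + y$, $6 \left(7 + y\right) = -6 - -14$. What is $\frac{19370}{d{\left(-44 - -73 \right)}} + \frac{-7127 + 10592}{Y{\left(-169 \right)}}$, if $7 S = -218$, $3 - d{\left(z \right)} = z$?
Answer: $- \frac{529453885}{710188} \approx -745.51$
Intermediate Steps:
$d{\left(z \right)} = 3 - z$
$y = - \frac{17}{3}$ ($y = -7 + \frac{-6 - -14}{6} = -7 + \frac{-6 + 14}{6} = -7 + \frac{1}{6} \cdot 8 = -7 + \frac{4}{3} = - \frac{17}{3} \approx -5.6667$)
$S = - \frac{218}{7}$ ($S = \frac{1}{7} \left(-218\right) = - \frac{218}{7} \approx -31.143$)
$Y{\left(T \right)} = \frac{17}{15} - \frac{T^{2}}{5} + \frac{218 T}{35}$ ($Y{\left(T \right)} = - \frac{\left(T^{2} - \frac{218 T}{7}\right) - \frac{17}{3}}{5} = - \frac{- \frac{17}{3} + T^{2} - \frac{218 T}{7}}{5} = \frac{17}{15} - \frac{T^{2}}{5} + \frac{218 T}{35}$)
$\frac{19370}{d{\left(-44 - -73 \right)}} + \frac{-7127 + 10592}{Y{\left(-169 \right)}} = \frac{19370}{3 - \left(-44 - -73\right)} + \frac{-7127 + 10592}{\frac{17}{15} - \frac{\left(-169\right)^{2}}{5} + \frac{218}{35} \left(-169\right)} = \frac{19370}{3 - \left(-44 + 73\right)} + \frac{3465}{\frac{17}{15} - \frac{28561}{5} - \frac{36842}{35}} = \frac{19370}{3 - 29} + \frac{3465}{\frac{17}{15} - \frac{28561}{5} - \frac{36842}{35}} = \frac{19370}{3 - 29} + \frac{3465}{- \frac{710188}{105}} = \frac{19370}{-26} + 3465 \left(- \frac{105}{710188}\right) = 19370 \left(- \frac{1}{26}\right) - \frac{363825}{710188} = -745 - \frac{363825}{710188} = - \frac{529453885}{710188}$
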